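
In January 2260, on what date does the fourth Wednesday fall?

January 1, 2260 is a Sunday.
The first Wednesday is therefore January 4 (3 days later).
The fourth Wednesday is 4 + 3×7 = January 25.

January 25, 2260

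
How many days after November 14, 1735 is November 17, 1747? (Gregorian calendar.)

Nov 14, 1735 → Nov 14, 1736: 366 days (Feb 29, 1736 is in that span).
Nov 14, 1736 → Nov 14, 1737: 365 days.
Nov 14, 1737 → Nov 14, 1738: 365 days.
Nov 14, 1738 → Nov 14, 1739: 365 days.
Nov 14, 1739 → Nov 14, 1740: 366 days (Feb 29, 1740 is in that span).
Nov 14, 1740 → Nov 14, 1741: 365 days.
Nov 14, 1741 → Nov 14, 1742: 365 days.
Nov 14, 1742 → Nov 14, 1743: 365 days.
Nov 14, 1743 → Nov 14, 1744: 366 days (Feb 29, 1744 is in that span).
Nov 14, 1744 → Nov 14, 1745: 365 days.
Nov 14, 1745 → Nov 14, 1746: 365 days.
Nov 14, 1746 → Dec 14, 1746: 30 days (November has 30).
Dec 14, 1746 → Jan 14, 1747: 31 days (December has 31).
Jan 14, 1747 → Feb 14, 1747: 31 days (January has 31).
Feb 14, 1747 → Mar 14, 1747: 28 days (February has 28).
Mar 14, 1747 → Apr 14, 1747: 31 days (March has 31).
Apr 14, 1747 → May 14, 1747: 30 days (April has 30).
May 14, 1747 → Jun 14, 1747: 31 days (May has 31).
Jun 14, 1747 → Jul 14, 1747: 30 days (June has 30).
Jul 14, 1747 → Aug 14, 1747: 31 days (July has 31).
Aug 14, 1747 → Sep 14, 1747: 31 days (August has 31).
Sep 14, 1747 → Oct 14, 1747: 30 days (September has 30).
Oct 14, 1747 → Nov 14, 1747: 31 days (October has 31).
Nov 14, 1747 → Nov 17, 1747: 3 days.
Total: 4386 days.

4386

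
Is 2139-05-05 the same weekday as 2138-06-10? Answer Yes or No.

Yes

From Jun 10, 2138 to May 5, 2139 is 329 days.
329 mod 7 = 0, so they are the same weekday.
(Jun 10, 2138 is a Tuesday; May 5, 2139 is a Tuesday.)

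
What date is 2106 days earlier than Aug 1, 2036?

October 26, 2030

−366 (one year; includes Feb 29, 2036) → Aug 1, 2035 (1740 left).
−365 (one year) → Aug 1, 2034 (1375 left).
−365 (one year) → Aug 1, 2033 (1010 left).
−365 (one year) → Aug 1, 2032 (645 left).
−366 (one year; includes Feb 29, 2032) → Aug 1, 2031 (279 left).
−1 → Jul 31, 2031 (end of Jul, 31 days; 278 left).
−31 → Jun 30, 2031 (end of Jun, 30 days; 247 left).
−30 → May 31, 2031 (end of May, 31 days; 217 left).
−31 → Apr 30, 2031 (end of Apr, 30 days; 186 left).
−30 → Mar 31, 2031 (end of Mar, 31 days; 156 left).
−31 → Feb 28, 2031 (end of Feb, 28 days; 125 left).
−28 → Jan 31, 2031 (end of Jan, 31 days; 97 left).
−31 → Dec 31, 2030 (end of Dec, 31 days; 66 left).
−31 → Nov 30, 2030 (end of Nov, 30 days; 35 left).
−30 → Oct 31, 2030 (end of Oct, 31 days; 5 left).
−5 → Oct 26, 2030.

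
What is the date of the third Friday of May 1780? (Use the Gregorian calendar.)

May 19, 1780

May 1, 1780 is a Monday.
The first Friday is therefore May 5 (4 days later).
The third Friday is 5 + 2×7 = May 19.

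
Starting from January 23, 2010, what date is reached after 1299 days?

+365 (one year) → Jan 23, 2011 (934 left).
+365 (one year) → Jan 23, 2012 (569 left).
+366 (one year; includes Feb 29, 2012) → Jan 23, 2013 (203 left).
Jan has 31 days: +9 → Feb 1, 2013 (194 left).
Feb has 28 days: +28 → Mar 1, 2013 (166 left).
Mar has 31 days: +31 → Apr 1, 2013 (135 left).
Apr has 30 days: +30 → May 1, 2013 (105 left).
May has 31 days: +31 → Jun 1, 2013 (74 left).
Jun has 30 days: +30 → Jul 1, 2013 (44 left).
Jul has 31 days: +31 → Aug 1, 2013 (13 left).
+13 → Aug 14, 2013.

August 14, 2013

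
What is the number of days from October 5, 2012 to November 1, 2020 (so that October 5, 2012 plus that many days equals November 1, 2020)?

2949

Oct 5, 2012 → Oct 5, 2013: 365 days.
Oct 5, 2013 → Oct 5, 2014: 365 days.
Oct 5, 2014 → Oct 5, 2015: 365 days.
Oct 5, 2015 → Oct 5, 2016: 366 days (Feb 29, 2016 is in that span).
Oct 5, 2016 → Oct 5, 2017: 365 days.
Oct 5, 2017 → Oct 5, 2018: 365 days.
Oct 5, 2018 → Oct 5, 2019: 365 days.
Oct 5, 2019 → Nov 5, 2019: 31 days (October has 31).
Nov 5, 2019 → Dec 5, 2019: 30 days (November has 30).
Dec 5, 2019 → Jan 5, 2020: 31 days (December has 31).
Jan 5, 2020 → Feb 5, 2020: 31 days (January has 31).
Feb 5, 2020 → Mar 5, 2020: 29 days (February has 29).
Mar 5, 2020 → Apr 5, 2020: 31 days (March has 31).
Apr 5, 2020 → May 5, 2020: 30 days (April has 30).
May 5, 2020 → Jun 5, 2020: 31 days (May has 31).
Jun 5, 2020 → Jul 5, 2020: 30 days (June has 30).
Jul 5, 2020 → Aug 5, 2020: 31 days (July has 31).
Aug 5, 2020 → Sep 5, 2020: 31 days (August has 31).
Sep 5, 2020 → Oct 5, 2020: 30 days (September has 30).
Oct 5, 2020 → Nov 1, 2020: 27 days.
Total: 2949 days.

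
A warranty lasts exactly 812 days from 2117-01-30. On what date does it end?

April 22, 2119

+365 (one year) → Jan 30, 2118 (447 left).
+365 (one year) → Jan 30, 2119 (82 left).
Jan has 31 days: +2 → Feb 1, 2119 (80 left).
Feb has 28 days: +28 → Mar 1, 2119 (52 left).
Mar has 31 days: +31 → Apr 1, 2119 (21 left).
+21 → Apr 22, 2119.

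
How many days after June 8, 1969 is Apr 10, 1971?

671

Jun 8, 1969 → Jun 8, 1970: 365 days.
Jun 8, 1970 → Jul 8, 1970: 30 days (June has 30).
Jul 8, 1970 → Aug 8, 1970: 31 days (July has 31).
Aug 8, 1970 → Sep 8, 1970: 31 days (August has 31).
Sep 8, 1970 → Oct 8, 1970: 30 days (September has 30).
Oct 8, 1970 → Nov 8, 1970: 31 days (October has 31).
Nov 8, 1970 → Dec 8, 1970: 30 days (November has 30).
Dec 8, 1970 → Jan 8, 1971: 31 days (December has 31).
Jan 8, 1971 → Feb 8, 1971: 31 days (January has 31).
Feb 8, 1971 → Mar 8, 1971: 28 days (February has 28).
Mar 8, 1971 → Apr 8, 1971: 31 days (March has 31).
Apr 8, 1971 → Apr 10, 1971: 2 days.
Total: 671 days.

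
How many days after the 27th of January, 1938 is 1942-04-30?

Jan 27, 1938 → Jan 27, 1939: 365 days.
Jan 27, 1939 → Jan 27, 1940: 365 days.
Jan 27, 1940 → Jan 27, 1941: 366 days (Feb 29, 1940 is in that span).
Jan 27, 1941 → Jan 27, 1942: 365 days.
Jan 27, 1942 → Feb 27, 1942: 31 days (January has 31).
Feb 27, 1942 → Mar 27, 1942: 28 days (February has 28).
Mar 27, 1942 → Apr 27, 1942: 31 days (March has 31).
Apr 27, 1942 → Apr 30, 1942: 3 days.
Total: 1554 days.

1554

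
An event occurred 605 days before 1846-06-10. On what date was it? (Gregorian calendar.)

−365 (one year) → Jun 10, 1845 (240 left).
−10 → May 31, 1845 (end of May, 31 days; 230 left).
−31 → Apr 30, 1845 (end of Apr, 30 days; 199 left).
−30 → Mar 31, 1845 (end of Mar, 31 days; 169 left).
−31 → Feb 28, 1845 (end of Feb, 28 days; 138 left).
−28 → Jan 31, 1845 (end of Jan, 31 days; 110 left).
−31 → Dec 31, 1844 (end of Dec, 31 days; 79 left).
−31 → Nov 30, 1844 (end of Nov, 30 days; 48 left).
−30 → Oct 31, 1844 (end of Oct, 31 days; 18 left).
−18 → Oct 13, 1844.

October 13, 1844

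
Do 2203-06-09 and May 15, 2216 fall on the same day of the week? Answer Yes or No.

From Jun 9, 2203 to May 15, 2216 is 4724 days.
4724 mod 7 = 6, so they are different weekdays.
(Jun 9, 2203 is a Thursday; May 15, 2216 is a Wednesday.)

No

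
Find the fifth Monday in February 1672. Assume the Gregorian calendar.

February 1, 1672 is a Monday.
The first Monday is therefore February 1 (same day).
The fifth Monday is 1 + 4×7 = February 29.

February 29, 1672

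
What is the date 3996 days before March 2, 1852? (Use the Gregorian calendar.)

March 24, 1841

−366 (one year; includes Feb 29, 1852) → Mar 2, 1851 (3630 left).
−365 (one year) → Mar 2, 1850 (3265 left).
−365 (one year) → Mar 2, 1849 (2900 left).
−365 (one year) → Mar 2, 1848 (2535 left).
−366 (one year; includes Feb 29, 1848) → Mar 2, 1847 (2169 left).
−365 (one year) → Mar 2, 1846 (1804 left).
−365 (one year) → Mar 2, 1845 (1439 left).
−365 (one year) → Mar 2, 1844 (1074 left).
−366 (one year; includes Feb 29, 1844) → Mar 2, 1843 (708 left).
−365 (one year) → Mar 2, 1842 (343 left).
−2 → Feb 28, 1842 (end of Feb, 28 days; 341 left).
−28 → Jan 31, 1842 (end of Jan, 31 days; 313 left).
−31 → Dec 31, 1841 (end of Dec, 31 days; 282 left).
−31 → Nov 30, 1841 (end of Nov, 30 days; 251 left).
−30 → Oct 31, 1841 (end of Oct, 31 days; 221 left).
−31 → Sep 30, 1841 (end of Sep, 30 days; 190 left).
−30 → Aug 31, 1841 (end of Aug, 31 days; 160 left).
−31 → Jul 31, 1841 (end of Jul, 31 days; 129 left).
−31 → Jun 30, 1841 (end of Jun, 30 days; 98 left).
−30 → May 31, 1841 (end of May, 31 days; 68 left).
−31 → Apr 30, 1841 (end of Apr, 30 days; 37 left).
−30 → Mar 31, 1841 (end of Mar, 31 days; 7 left).
−7 → Mar 24, 1841.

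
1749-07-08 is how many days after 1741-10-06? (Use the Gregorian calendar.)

Oct 6, 1741 → Oct 6, 1742: 365 days.
Oct 6, 1742 → Oct 6, 1743: 365 days.
Oct 6, 1743 → Oct 6, 1744: 366 days (Feb 29, 1744 is in that span).
Oct 6, 1744 → Oct 6, 1745: 365 days.
Oct 6, 1745 → Oct 6, 1746: 365 days.
Oct 6, 1746 → Oct 6, 1747: 365 days.
Oct 6, 1747 → Oct 6, 1748: 366 days (Feb 29, 1748 is in that span).
Oct 6, 1748 → Nov 6, 1748: 31 days (October has 31).
Nov 6, 1748 → Dec 6, 1748: 30 days (November has 30).
Dec 6, 1748 → Jan 6, 1749: 31 days (December has 31).
Jan 6, 1749 → Feb 6, 1749: 31 days (January has 31).
Feb 6, 1749 → Mar 6, 1749: 28 days (February has 28).
Mar 6, 1749 → Apr 6, 1749: 31 days (March has 31).
Apr 6, 1749 → May 6, 1749: 30 days (April has 30).
May 6, 1749 → Jun 6, 1749: 31 days (May has 31).
Jun 6, 1749 → Jul 6, 1749: 30 days (June has 30).
Jul 6, 1749 → Jul 8, 1749: 2 days.
Total: 2832 days.

2832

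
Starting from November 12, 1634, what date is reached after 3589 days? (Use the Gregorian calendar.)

September 9, 1644

+365 (one year) → Nov 12, 1635 (3224 left).
+366 (one year; includes Feb 29, 1636) → Nov 12, 1636 (2858 left).
+365 (one year) → Nov 12, 1637 (2493 left).
+365 (one year) → Nov 12, 1638 (2128 left).
+365 (one year) → Nov 12, 1639 (1763 left).
+366 (one year; includes Feb 29, 1640) → Nov 12, 1640 (1397 left).
+365 (one year) → Nov 12, 1641 (1032 left).
+365 (one year) → Nov 12, 1642 (667 left).
+365 (one year) → Nov 12, 1643 (302 left).
Nov has 30 days: +19 → Dec 1, 1643 (283 left).
Dec has 31 days: +31 → Jan 1, 1644 (252 left).
Jan has 31 days: +31 → Feb 1, 1644 (221 left).
Feb has 29 days: +29 → Mar 1, 1644 (192 left).
Mar has 31 days: +31 → Apr 1, 1644 (161 left).
Apr has 30 days: +30 → May 1, 1644 (131 left).
May has 31 days: +31 → Jun 1, 1644 (100 left).
Jun has 30 days: +30 → Jul 1, 1644 (70 left).
Jul has 31 days: +31 → Aug 1, 1644 (39 left).
Aug has 31 days: +31 → Sep 1, 1644 (8 left).
+8 → Sep 9, 1644.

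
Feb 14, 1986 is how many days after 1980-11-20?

1912

Nov 20, 1980 → Nov 20, 1981: 365 days.
Nov 20, 1981 → Nov 20, 1982: 365 days.
Nov 20, 1982 → Nov 20, 1983: 365 days.
Nov 20, 1983 → Nov 20, 1984: 366 days (Feb 29, 1984 is in that span).
Nov 20, 1984 → Nov 20, 1985: 365 days.
Nov 20, 1985 → Dec 20, 1985: 30 days (November has 30).
Dec 20, 1985 → Jan 20, 1986: 31 days (December has 31).
Jan 20, 1986 → Feb 14, 1986: 25 days.
Total: 1912 days.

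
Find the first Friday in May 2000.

May 1, 2000 is a Monday.
The first Friday is therefore May 5 (4 days later).

May 5, 2000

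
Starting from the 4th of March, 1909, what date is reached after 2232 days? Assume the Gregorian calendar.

April 14, 1915

+365 (one year) → Mar 4, 1910 (1867 left).
+365 (one year) → Mar 4, 1911 (1502 left).
+366 (one year; includes Feb 29, 1912) → Mar 4, 1912 (1136 left).
+365 (one year) → Mar 4, 1913 (771 left).
+365 (one year) → Mar 4, 1914 (406 left).
+365 (one year) → Mar 4, 1915 (41 left).
Mar has 31 days: +28 → Apr 1, 1915 (13 left).
+13 → Apr 14, 1915.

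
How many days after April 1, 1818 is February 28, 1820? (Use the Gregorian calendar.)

Apr 1, 1818 → Apr 1, 1819: 365 days.
Apr 1, 1819 → May 1, 1819: 30 days (April has 30).
May 1, 1819 → Jun 1, 1819: 31 days (May has 31).
Jun 1, 1819 → Jul 1, 1819: 30 days (June has 30).
Jul 1, 1819 → Aug 1, 1819: 31 days (July has 31).
Aug 1, 1819 → Sep 1, 1819: 31 days (August has 31).
Sep 1, 1819 → Oct 1, 1819: 30 days (September has 30).
Oct 1, 1819 → Nov 1, 1819: 31 days (October has 31).
Nov 1, 1819 → Dec 1, 1819: 30 days (November has 30).
Dec 1, 1819 → Jan 1, 1820: 31 days (December has 31).
Jan 1, 1820 → Feb 1, 1820: 31 days (January has 31).
Feb 1, 1820 → Feb 28, 1820: 27 days.
Total: 698 days.

698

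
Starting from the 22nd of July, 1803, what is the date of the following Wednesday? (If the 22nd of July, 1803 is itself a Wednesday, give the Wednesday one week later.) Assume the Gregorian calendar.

Jul 22, 1803 is a Friday.
From Friday to the next Wednesday is 5 days.
Jul 22, 1803 + 5 = Jul 27, 1803.

July 27, 1803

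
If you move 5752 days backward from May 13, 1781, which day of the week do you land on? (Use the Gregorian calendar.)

Tuesday

May 13, 1781 is a Sunday.
5752 mod 7 = 5, so 5752 days before a Sunday is Sunday − 5 = Tuesday.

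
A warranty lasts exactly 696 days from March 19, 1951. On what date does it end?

+366 (one year; includes Feb 29, 1952) → Mar 19, 1952 (330 left).
Mar has 31 days: +13 → Apr 1, 1952 (317 left).
Apr has 30 days: +30 → May 1, 1952 (287 left).
May has 31 days: +31 → Jun 1, 1952 (256 left).
Jun has 30 days: +30 → Jul 1, 1952 (226 left).
Jul has 31 days: +31 → Aug 1, 1952 (195 left).
Aug has 31 days: +31 → Sep 1, 1952 (164 left).
Sep has 30 days: +30 → Oct 1, 1952 (134 left).
Oct has 31 days: +31 → Nov 1, 1952 (103 left).
Nov has 30 days: +30 → Dec 1, 1952 (73 left).
Dec has 31 days: +31 → Jan 1, 1953 (42 left).
Jan has 31 days: +31 → Feb 1, 1953 (11 left).
+11 → Feb 12, 1953.

February 12, 1953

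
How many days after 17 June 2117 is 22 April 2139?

7979

Jun 17, 2117 → Jun 17, 2118: 365 days.
Jun 17, 2118 → Jun 17, 2119: 365 days.
Jun 17, 2119 → Jun 17, 2120: 366 days (Feb 29, 2120 is in that span).
Jun 17, 2120 → Jun 17, 2121: 365 days.
Jun 17, 2121 → Jun 17, 2122: 365 days.
Jun 17, 2122 → Jun 17, 2123: 365 days.
Jun 17, 2123 → Jun 17, 2124: 366 days (Feb 29, 2124 is in that span).
Jun 17, 2124 → Jun 17, 2125: 365 days.
Jun 17, 2125 → Jun 17, 2126: 365 days.
Jun 17, 2126 → Jun 17, 2127: 365 days.
Jun 17, 2127 → Jun 17, 2128: 366 days (Feb 29, 2128 is in that span).
Jun 17, 2128 → Jun 17, 2129: 365 days.
Jun 17, 2129 → Jun 17, 2130: 365 days.
Jun 17, 2130 → Jun 17, 2131: 365 days.
Jun 17, 2131 → Jun 17, 2132: 366 days (Feb 29, 2132 is in that span).
Jun 17, 2132 → Jun 17, 2133: 365 days.
Jun 17, 2133 → Jun 17, 2134: 365 days.
Jun 17, 2134 → Jun 17, 2135: 365 days.
Jun 17, 2135 → Jun 17, 2136: 366 days (Feb 29, 2136 is in that span).
Jun 17, 2136 → Jun 17, 2137: 365 days.
Jun 17, 2137 → Jun 17, 2138: 365 days.
Jun 17, 2138 → Jul 17, 2138: 30 days (June has 30).
Jul 17, 2138 → Aug 17, 2138: 31 days (July has 31).
Aug 17, 2138 → Sep 17, 2138: 31 days (August has 31).
Sep 17, 2138 → Oct 17, 2138: 30 days (September has 30).
Oct 17, 2138 → Nov 17, 2138: 31 days (October has 31).
Nov 17, 2138 → Dec 17, 2138: 30 days (November has 30).
Dec 17, 2138 → Jan 17, 2139: 31 days (December has 31).
Jan 17, 2139 → Feb 17, 2139: 31 days (January has 31).
Feb 17, 2139 → Mar 17, 2139: 28 days (February has 28).
Mar 17, 2139 → Apr 17, 2139: 31 days (March has 31).
Apr 17, 2139 → Apr 22, 2139: 5 days.
Total: 7979 days.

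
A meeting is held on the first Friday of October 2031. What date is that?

October 3, 2031

October 1, 2031 is a Wednesday.
The first Friday is therefore October 3 (2 days later).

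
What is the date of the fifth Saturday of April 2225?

April 1, 2225 is a Friday.
The first Saturday is therefore April 2 (1 days later).
The fifth Saturday is 2 + 4×7 = April 30.

April 30, 2225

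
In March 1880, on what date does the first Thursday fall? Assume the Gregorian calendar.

March 1, 1880 is a Monday.
The first Thursday is therefore March 4 (3 days later).

March 4, 1880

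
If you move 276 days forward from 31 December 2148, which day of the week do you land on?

Friday

First find the weekday of Dec 31, 2148. Doomsday rule: the anchor day for the 2100s is Sunday. For year 48: 48÷12 = 4 r 0, and 0÷4 = 0, so 4+0+0 = 4.
Sunday + 4 ≡ Thursday — that's 2148's doomsday.
In December the doomsday date is Dec 12.
Dec 31 is 19 days after Dec 12; 19 mod 7 = 5, so Thursday + 5 = Tuesday.
276 mod 7 = 3, so 276 days after a Tuesday is Tuesday + 3 = Friday.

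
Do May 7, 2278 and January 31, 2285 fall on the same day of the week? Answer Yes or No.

No

From May 7, 2278 to Jan 31, 2285 is 2461 days.
2461 mod 7 = 4, so they are different weekdays.
(May 7, 2278 is a Tuesday; Jan 31, 2285 is a Saturday.)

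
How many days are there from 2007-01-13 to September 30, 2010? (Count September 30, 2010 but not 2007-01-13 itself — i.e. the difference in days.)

Jan 13, 2007 → Jan 13, 2008: 365 days.
Jan 13, 2008 → Jan 13, 2009: 366 days (Feb 29, 2008 is in that span).
Jan 13, 2009 → Jan 13, 2010: 365 days.
Jan 13, 2010 → Feb 13, 2010: 31 days (January has 31).
Feb 13, 2010 → Mar 13, 2010: 28 days (February has 28).
Mar 13, 2010 → Apr 13, 2010: 31 days (March has 31).
Apr 13, 2010 → May 13, 2010: 30 days (April has 30).
May 13, 2010 → Jun 13, 2010: 31 days (May has 31).
Jun 13, 2010 → Jul 13, 2010: 30 days (June has 30).
Jul 13, 2010 → Aug 13, 2010: 31 days (July has 31).
Aug 13, 2010 → Sep 13, 2010: 31 days (August has 31).
Sep 13, 2010 → Sep 30, 2010: 17 days.
Total: 1356 days.

1356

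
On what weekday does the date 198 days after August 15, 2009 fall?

First find the weekday of Aug 15, 2009. Doomsday rule: the anchor day for the 2000s is Tuesday. For year 09: 9÷12 = 0 r 9, and 9÷4 = 2, so 0+9+2 = 11.
Tuesday + 11 ≡ Saturday — that's 2009's doomsday.
In August the doomsday date is Aug 8.
Aug 15 is 7 days after Aug 8; 7 mod 7 = 0, so Saturday + 0 = Saturday.
198 mod 7 = 2, so 198 days after a Saturday is Saturday + 2 = Monday.

Monday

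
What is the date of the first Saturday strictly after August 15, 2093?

August 22, 2093

Aug 15, 2093 is a Saturday.
From Saturday to the next Saturday is 7 days.
Aug 15, 2093 + 7 = Aug 22, 2093.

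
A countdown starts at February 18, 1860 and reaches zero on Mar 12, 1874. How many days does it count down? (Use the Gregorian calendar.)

Feb 18, 1860 → Feb 18, 1861: 366 days (Feb 29, 1860 is in that span).
Feb 18, 1861 → Feb 18, 1862: 365 days.
Feb 18, 1862 → Feb 18, 1863: 365 days.
Feb 18, 1863 → Feb 18, 1864: 365 days.
Feb 18, 1864 → Feb 18, 1865: 366 days (Feb 29, 1864 is in that span).
Feb 18, 1865 → Feb 18, 1866: 365 days.
Feb 18, 1866 → Feb 18, 1867: 365 days.
Feb 18, 1867 → Feb 18, 1868: 365 days.
Feb 18, 1868 → Feb 18, 1869: 366 days (Feb 29, 1868 is in that span).
Feb 18, 1869 → Feb 18, 1870: 365 days.
Feb 18, 1870 → Feb 18, 1871: 365 days.
Feb 18, 1871 → Feb 18, 1872: 365 days.
Feb 18, 1872 → Feb 18, 1873: 366 days (Feb 29, 1872 is in that span).
Feb 18, 1873 → Mar 18, 1873: 28 days (February has 28).
Mar 18, 1873 → Apr 18, 1873: 31 days (March has 31).
Apr 18, 1873 → May 18, 1873: 30 days (April has 30).
May 18, 1873 → Jun 18, 1873: 31 days (May has 31).
Jun 18, 1873 → Jul 18, 1873: 30 days (June has 30).
Jul 18, 1873 → Aug 18, 1873: 31 days (July has 31).
Aug 18, 1873 → Sep 18, 1873: 31 days (August has 31).
Sep 18, 1873 → Oct 18, 1873: 30 days (September has 30).
Oct 18, 1873 → Nov 18, 1873: 31 days (October has 31).
Nov 18, 1873 → Dec 18, 1873: 30 days (November has 30).
Dec 18, 1873 → Jan 18, 1874: 31 days (December has 31).
Jan 18, 1874 → Feb 18, 1874: 31 days (January has 31).
Feb 18, 1874 → Mar 12, 1874: 22 days.
Total: 5136 days.

5136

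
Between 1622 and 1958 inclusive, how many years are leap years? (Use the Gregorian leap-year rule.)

Multiples of 4 in [1622,1958]: 84.
Of those, multiples of 100: 3 (not leap unless ÷400).
Multiples of 400: 0.
Leap years = 84 − 3 + 0 = 81.

81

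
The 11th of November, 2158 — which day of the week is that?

Saturday

Doomsday rule: the anchor day for the 2100s is Sunday. For year 58: 58÷12 = 4 r 10, and 10÷4 = 2, so 4+10+2 = 16.
Sunday + 16 ≡ Tuesday — that's 2158's doomsday.
In November the doomsday date is Nov 7.
Nov 11 is 4 days after Nov 7; 4 mod 7 = 4, so Tuesday + 4 = Saturday.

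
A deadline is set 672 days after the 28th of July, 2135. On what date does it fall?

+366 (one year; includes Feb 29, 2136) → Jul 28, 2136 (306 left).
Jul has 31 days: +4 → Aug 1, 2136 (302 left).
Aug has 31 days: +31 → Sep 1, 2136 (271 left).
Sep has 30 days: +30 → Oct 1, 2136 (241 left).
Oct has 31 days: +31 → Nov 1, 2136 (210 left).
Nov has 30 days: +30 → Dec 1, 2136 (180 left).
Dec has 31 days: +31 → Jan 1, 2137 (149 left).
Jan has 31 days: +31 → Feb 1, 2137 (118 left).
Feb has 28 days: +28 → Mar 1, 2137 (90 left).
Mar has 31 days: +31 → Apr 1, 2137 (59 left).
Apr has 30 days: +30 → May 1, 2137 (29 left).
+29 → May 30, 2137.

May 30, 2137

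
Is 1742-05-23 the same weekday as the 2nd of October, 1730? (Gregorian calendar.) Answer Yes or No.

No

From Oct 2, 1730 to May 23, 1742 is 4251 days.
4251 mod 7 = 2, so they are different weekdays.
(Oct 2, 1730 is a Monday; May 23, 1742 is a Wednesday.)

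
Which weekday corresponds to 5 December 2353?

Saturday

Doomsday rule: the anchor day for the 2300s is Wednesday. For year 53: 53÷12 = 4 r 5, and 5÷4 = 1, so 4+5+1 = 10.
Wednesday + 10 ≡ Saturday — that's 2353's doomsday.
In December the doomsday date is Dec 12.
Dec 5 is 7 days before Dec 12; 7 mod 7 = 0, so Saturday − 0 = Saturday.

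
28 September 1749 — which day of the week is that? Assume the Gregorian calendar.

Doomsday rule: the anchor day for the 1700s is Sunday. For year 49: 49÷12 = 4 r 1, and 1÷4 = 0, so 4+1+0 = 5.
Sunday + 5 ≡ Friday — that's 1749's doomsday.
In September the doomsday date is Sep 5.
Sep 28 is 23 days after Sep 5; 23 mod 7 = 2, so Friday + 2 = Sunday.

Sunday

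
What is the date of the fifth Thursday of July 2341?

July 1, 2341 is a Tuesday.
The first Thursday is therefore July 3 (2 days later).
The fifth Thursday is 3 + 4×7 = July 31.

July 31, 2341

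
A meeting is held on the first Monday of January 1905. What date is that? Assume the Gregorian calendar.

January 2, 1905

January 1, 1905 is a Sunday.
The first Monday is therefore January 2 (1 days later).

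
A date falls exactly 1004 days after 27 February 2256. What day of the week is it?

Feb 27, 2256 is a Wednesday.
1004 mod 7 = 3, so 1004 days after a Wednesday is Wednesday + 3 = Saturday.

Saturday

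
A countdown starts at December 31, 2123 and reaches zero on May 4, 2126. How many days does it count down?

Dec 31, 2123 → Dec 31, 2124: 366 days (Feb 29, 2124 is in that span).
Dec 31, 2124 → Dec 31, 2125: 365 days.
Dec 31, 2125 → Jan 31, 2126: 31 days (December has 31).
Jan 31, 2126 → Feb 28, 2126: 28 days (January has 31).
Feb 28, 2126 → Mar 28, 2126: 28 days (February has 28).
Mar 28, 2126 → Apr 28, 2126: 31 days (March has 31).
Apr 28, 2126 → May 4, 2126: 6 days.
Total: 855 days.

855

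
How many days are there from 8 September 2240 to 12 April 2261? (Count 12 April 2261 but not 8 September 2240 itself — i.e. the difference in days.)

Sep 8, 2240 → Sep 8, 2241: 365 days.
Sep 8, 2241 → Sep 8, 2242: 365 days.
Sep 8, 2242 → Sep 8, 2243: 365 days.
Sep 8, 2243 → Sep 8, 2244: 366 days (Feb 29, 2244 is in that span).
Sep 8, 2244 → Sep 8, 2245: 365 days.
Sep 8, 2245 → Sep 8, 2246: 365 days.
Sep 8, 2246 → Sep 8, 2247: 365 days.
Sep 8, 2247 → Sep 8, 2248: 366 days (Feb 29, 2248 is in that span).
Sep 8, 2248 → Sep 8, 2249: 365 days.
Sep 8, 2249 → Sep 8, 2250: 365 days.
Sep 8, 2250 → Sep 8, 2251: 365 days.
Sep 8, 2251 → Sep 8, 2252: 366 days (Feb 29, 2252 is in that span).
Sep 8, 2252 → Sep 8, 2253: 365 days.
Sep 8, 2253 → Sep 8, 2254: 365 days.
Sep 8, 2254 → Sep 8, 2255: 365 days.
Sep 8, 2255 → Sep 8, 2256: 366 days (Feb 29, 2256 is in that span).
Sep 8, 2256 → Sep 8, 2257: 365 days.
Sep 8, 2257 → Sep 8, 2258: 365 days.
Sep 8, 2258 → Sep 8, 2259: 365 days.
Sep 8, 2259 → Sep 8, 2260: 366 days (Feb 29, 2260 is in that span).
Sep 8, 2260 → Oct 8, 2260: 30 days (September has 30).
Oct 8, 2260 → Nov 8, 2260: 31 days (October has 31).
Nov 8, 2260 → Dec 8, 2260: 30 days (November has 30).
Dec 8, 2260 → Jan 8, 2261: 31 days (December has 31).
Jan 8, 2261 → Feb 8, 2261: 31 days (January has 31).
Feb 8, 2261 → Mar 8, 2261: 28 days (February has 28).
Mar 8, 2261 → Apr 8, 2261: 31 days (March has 31).
Apr 8, 2261 → Apr 12, 2261: 4 days.
Total: 7521 days.

7521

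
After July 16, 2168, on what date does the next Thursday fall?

Jul 16, 2168 is a Saturday.
From Saturday to the next Thursday is 5 days.
Jul 16, 2168 + 5 = Jul 21, 2168.

July 21, 2168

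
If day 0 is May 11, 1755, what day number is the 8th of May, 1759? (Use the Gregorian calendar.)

1458

May 11, 1755 → May 11, 1756: 366 days (Feb 29, 1756 is in that span).
May 11, 1756 → May 11, 1757: 365 days.
May 11, 1757 → May 11, 1758: 365 days.
May 11, 1758 → Jun 11, 1758: 31 days (May has 31).
Jun 11, 1758 → Jul 11, 1758: 30 days (June has 30).
Jul 11, 1758 → Aug 11, 1758: 31 days (July has 31).
Aug 11, 1758 → Sep 11, 1758: 31 days (August has 31).
Sep 11, 1758 → Oct 11, 1758: 30 days (September has 30).
Oct 11, 1758 → Nov 11, 1758: 31 days (October has 31).
Nov 11, 1758 → Dec 11, 1758: 30 days (November has 30).
Dec 11, 1758 → Jan 11, 1759: 31 days (December has 31).
Jan 11, 1759 → Feb 11, 1759: 31 days (January has 31).
Feb 11, 1759 → Mar 11, 1759: 28 days (February has 28).
Mar 11, 1759 → Apr 11, 1759: 31 days (March has 31).
Apr 11, 1759 → May 8, 1759: 27 days.
Total: 1458 days.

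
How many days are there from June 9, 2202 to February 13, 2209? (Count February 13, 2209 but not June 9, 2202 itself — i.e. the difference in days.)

Jun 9, 2202 → Jun 9, 2203: 365 days.
Jun 9, 2203 → Jun 9, 2204: 366 days (Feb 29, 2204 is in that span).
Jun 9, 2204 → Jun 9, 2205: 365 days.
Jun 9, 2205 → Jun 9, 2206: 365 days.
Jun 9, 2206 → Jun 9, 2207: 365 days.
Jun 9, 2207 → Jun 9, 2208: 366 days (Feb 29, 2208 is in that span).
Jun 9, 2208 → Jul 9, 2208: 30 days (June has 30).
Jul 9, 2208 → Aug 9, 2208: 31 days (July has 31).
Aug 9, 2208 → Sep 9, 2208: 31 days (August has 31).
Sep 9, 2208 → Oct 9, 2208: 30 days (September has 30).
Oct 9, 2208 → Nov 9, 2208: 31 days (October has 31).
Nov 9, 2208 → Dec 9, 2208: 30 days (November has 30).
Dec 9, 2208 → Jan 9, 2209: 31 days (December has 31).
Jan 9, 2209 → Feb 9, 2209: 31 days (January has 31).
Feb 9, 2209 → Feb 13, 2209: 4 days.
Total: 2441 days.

2441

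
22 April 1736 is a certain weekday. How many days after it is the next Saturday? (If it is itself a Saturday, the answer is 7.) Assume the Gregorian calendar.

6

Apr 22, 1736 is a Sunday.
From Sunday to the next Saturday is 6 days.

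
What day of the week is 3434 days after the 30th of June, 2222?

Thursday

First find the weekday of Jun 30, 2222. Doomsday rule: the anchor day for the 2200s is Friday. For year 22: 22÷12 = 1 r 10, and 10÷4 = 2, so 1+10+2 = 13.
Friday + 13 ≡ Thursday — that's 2222's doomsday.
In June the doomsday date is Jun 6.
Jun 30 is 24 days after Jun 6; 24 mod 7 = 3, so Thursday + 3 = Sunday.
3434 mod 7 = 4, so 3434 days after a Sunday is Sunday + 4 = Thursday.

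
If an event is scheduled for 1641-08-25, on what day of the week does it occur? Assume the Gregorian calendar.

Sunday

Doomsday rule: the anchor day for the 1600s is Tuesday. For year 41: 41÷12 = 3 r 5, and 5÷4 = 1, so 3+5+1 = 9.
Tuesday + 9 ≡ Thursday — that's 1641's doomsday.
In August the doomsday date is Aug 8.
Aug 25 is 17 days after Aug 8; 17 mod 7 = 3, so Thursday + 3 = Sunday.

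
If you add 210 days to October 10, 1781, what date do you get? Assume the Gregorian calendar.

Oct has 31 days: +22 → Nov 1, 1781 (188 left).
Nov has 30 days: +30 → Dec 1, 1781 (158 left).
Dec has 31 days: +31 → Jan 1, 1782 (127 left).
Jan has 31 days: +31 → Feb 1, 1782 (96 left).
Feb has 28 days: +28 → Mar 1, 1782 (68 left).
Mar has 31 days: +31 → Apr 1, 1782 (37 left).
Apr has 30 days: +30 → May 1, 1782 (7 left).
+7 → May 8, 1782.

May 8, 1782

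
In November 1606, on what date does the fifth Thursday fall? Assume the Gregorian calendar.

November 1, 1606 is a Wednesday.
The first Thursday is therefore November 2 (1 days later).
The fifth Thursday is 2 + 4×7 = November 30.

November 30, 1606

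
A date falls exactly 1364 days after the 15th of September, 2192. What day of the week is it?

First find the weekday of Sep 15, 2192. Doomsday rule: the anchor day for the 2100s is Sunday. For year 92: 92÷12 = 7 r 8, and 8÷4 = 2, so 7+8+2 = 17.
Sunday + 17 ≡ Wednesday — that's 2192's doomsday.
In September the doomsday date is Sep 5.
Sep 15 is 10 days after Sep 5; 10 mod 7 = 3, so Wednesday + 3 = Saturday.
1364 mod 7 = 6, so 1364 days after a Saturday is Saturday + 6 = Friday.

Friday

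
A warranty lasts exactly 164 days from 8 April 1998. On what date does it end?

September 19, 1998

Apr has 30 days: +23 → May 1, 1998 (141 left).
May has 31 days: +31 → Jun 1, 1998 (110 left).
Jun has 30 days: +30 → Jul 1, 1998 (80 left).
Jul has 31 days: +31 → Aug 1, 1998 (49 left).
Aug has 31 days: +31 → Sep 1, 1998 (18 left).
+18 → Sep 19, 1998.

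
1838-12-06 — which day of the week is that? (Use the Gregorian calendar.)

Doomsday rule: the anchor day for the 1800s is Friday. For year 38: 38÷12 = 3 r 2, and 2÷4 = 0, so 3+2+0 = 5.
Friday + 5 ≡ Wednesday — that's 1838's doomsday.
In December the doomsday date is Dec 12.
Dec 6 is 6 days before Dec 12; 6 mod 7 = 6, so Wednesday − 6 = Thursday.

Thursday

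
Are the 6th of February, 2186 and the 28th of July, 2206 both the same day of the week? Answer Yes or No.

From Feb 6, 2186 to Jul 28, 2206 is 7476 days.
7476 mod 7 = 0, so they are the same weekday.
(Feb 6, 2186 is a Monday; Jul 28, 2206 is a Monday.)

Yes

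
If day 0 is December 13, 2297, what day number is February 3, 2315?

Dec 13, 2297 → Dec 13, 2298: 365 days.
Dec 13, 2298 → Dec 13, 2299: 365 days.
Dec 13, 2299 → Dec 13, 2300: 365 days.
Dec 13, 2300 → Dec 13, 2301: 365 days.
Dec 13, 2301 → Dec 13, 2302: 365 days.
Dec 13, 2302 → Dec 13, 2303: 365 days.
Dec 13, 2303 → Dec 13, 2304: 366 days (Feb 29, 2304 is in that span).
Dec 13, 2304 → Dec 13, 2305: 365 days.
Dec 13, 2305 → Dec 13, 2306: 365 days.
Dec 13, 2306 → Dec 13, 2307: 365 days.
Dec 13, 2307 → Dec 13, 2308: 366 days (Feb 29, 2308 is in that span).
Dec 13, 2308 → Dec 13, 2309: 365 days.
Dec 13, 2309 → Dec 13, 2310: 365 days.
Dec 13, 2310 → Dec 13, 2311: 365 days.
Dec 13, 2311 → Dec 13, 2312: 366 days (Feb 29, 2312 is in that span).
Dec 13, 2312 → Dec 13, 2313: 365 days.
Dec 13, 2313 → Dec 13, 2314: 365 days.
Dec 13, 2314 → Jan 13, 2315: 31 days (December has 31).
Jan 13, 2315 → Feb 3, 2315: 21 days.
Total: 6260 days.

6260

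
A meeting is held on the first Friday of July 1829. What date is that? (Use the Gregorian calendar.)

July 1, 1829 is a Wednesday.
The first Friday is therefore July 3 (2 days later).

July 3, 1829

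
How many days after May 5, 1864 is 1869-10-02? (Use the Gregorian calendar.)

May 5, 1864 → May 5, 1865: 365 days.
May 5, 1865 → May 5, 1866: 365 days.
May 5, 1866 → May 5, 1867: 365 days.
May 5, 1867 → May 5, 1868: 366 days (Feb 29, 1868 is in that span).
May 5, 1868 → May 5, 1869: 365 days.
May 5, 1869 → Jun 5, 1869: 31 days (May has 31).
Jun 5, 1869 → Jul 5, 1869: 30 days (June has 30).
Jul 5, 1869 → Aug 5, 1869: 31 days (July has 31).
Aug 5, 1869 → Sep 5, 1869: 31 days (August has 31).
Sep 5, 1869 → Oct 2, 1869: 27 days.
Total: 1976 days.

1976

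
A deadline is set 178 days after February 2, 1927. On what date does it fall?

Feb has 28 days: +27 → Mar 1, 1927 (151 left).
Mar has 31 days: +31 → Apr 1, 1927 (120 left).
Apr has 30 days: +30 → May 1, 1927 (90 left).
May has 31 days: +31 → Jun 1, 1927 (59 left).
Jun has 30 days: +30 → Jul 1, 1927 (29 left).
+29 → Jul 30, 1927.

July 30, 1927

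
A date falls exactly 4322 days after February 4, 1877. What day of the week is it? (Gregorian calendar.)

First find the weekday of Feb 4, 1877. Doomsday rule: the anchor day for the 1800s is Friday. For year 77: 77÷12 = 6 r 5, and 5÷4 = 1, so 6+5+1 = 12.
Friday + 12 ≡ Wednesday — that's 1877's doomsday.
In February the doomsday date is Feb 28 (1877 is not a leap year).
Feb 4 is 24 days before Feb 28; 24 mod 7 = 3, so Wednesday − 3 = Sunday.
4322 mod 7 = 3, so 4322 days after a Sunday is Sunday + 3 = Wednesday.

Wednesday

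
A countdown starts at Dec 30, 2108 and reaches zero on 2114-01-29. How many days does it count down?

1856

Dec 30, 2108 → Dec 30, 2109: 365 days.
Dec 30, 2109 → Dec 30, 2110: 365 days.
Dec 30, 2110 → Dec 30, 2111: 365 days.
Dec 30, 2111 → Dec 30, 2112: 366 days (Feb 29, 2112 is in that span).
Dec 30, 2112 → Jan 30, 2113: 31 days (December has 31).
Jan 30, 2113 → Feb 28, 2113: 29 days (January has 31).
Feb 28, 2113 → Mar 28, 2113: 28 days (February has 28).
Mar 28, 2113 → Apr 28, 2113: 31 days (March has 31).
Apr 28, 2113 → May 28, 2113: 30 days (April has 30).
May 28, 2113 → Jun 28, 2113: 31 days (May has 31).
Jun 28, 2113 → Jul 28, 2113: 30 days (June has 30).
Jul 28, 2113 → Aug 28, 2113: 31 days (July has 31).
Aug 28, 2113 → Sep 28, 2113: 31 days (August has 31).
Sep 28, 2113 → Oct 28, 2113: 30 days (September has 30).
Oct 28, 2113 → Nov 28, 2113: 31 days (October has 31).
Nov 28, 2113 → Dec 28, 2113: 30 days (November has 30).
Dec 28, 2113 → Jan 28, 2114: 31 days (December has 31).
Jan 28, 2114 → Jan 29, 2114: 1 days.
Total: 1856 days.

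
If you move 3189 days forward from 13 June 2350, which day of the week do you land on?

Jun 13, 2350 is a Tuesday.
3189 mod 7 = 4, so 3189 days after a Tuesday is Tuesday + 4 = Saturday.

Saturday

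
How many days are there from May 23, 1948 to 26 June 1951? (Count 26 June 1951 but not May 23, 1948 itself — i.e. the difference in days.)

1129

May 23, 1948 → May 23, 1949: 365 days.
May 23, 1949 → May 23, 1950: 365 days.
May 23, 1950 → Jun 23, 1950: 31 days (May has 31).
Jun 23, 1950 → Jul 23, 1950: 30 days (June has 30).
Jul 23, 1950 → Aug 23, 1950: 31 days (July has 31).
Aug 23, 1950 → Sep 23, 1950: 31 days (August has 31).
Sep 23, 1950 → Oct 23, 1950: 30 days (September has 30).
Oct 23, 1950 → Nov 23, 1950: 31 days (October has 31).
Nov 23, 1950 → Dec 23, 1950: 30 days (November has 30).
Dec 23, 1950 → Jan 23, 1951: 31 days (December has 31).
Jan 23, 1951 → Feb 23, 1951: 31 days (January has 31).
Feb 23, 1951 → Mar 23, 1951: 28 days (February has 28).
Mar 23, 1951 → Apr 23, 1951: 31 days (March has 31).
Apr 23, 1951 → May 23, 1951: 30 days (April has 30).
May 23, 1951 → Jun 23, 1951: 31 days (May has 31).
Jun 23, 1951 → Jun 26, 1951: 3 days.
Total: 1129 days.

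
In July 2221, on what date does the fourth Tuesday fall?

July 1, 2221 is a Sunday.
The first Tuesday is therefore July 3 (2 days later).
The fourth Tuesday is 3 + 3×7 = July 24.

July 24, 2221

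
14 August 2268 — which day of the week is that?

Doomsday rule: the anchor day for the 2200s is Friday. For year 68: 68÷12 = 5 r 8, and 8÷4 = 2, so 5+8+2 = 15.
Friday + 15 ≡ Saturday — that's 2268's doomsday.
In August the doomsday date is Aug 8.
Aug 14 is 6 days after Aug 8; 6 mod 7 = 6, so Saturday + 6 = Friday.

Friday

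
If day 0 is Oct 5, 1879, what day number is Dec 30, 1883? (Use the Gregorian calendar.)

1547

Oct 5, 1879 → Oct 5, 1880: 366 days (Feb 29, 1880 is in that span).
Oct 5, 1880 → Oct 5, 1881: 365 days.
Oct 5, 1881 → Oct 5, 1882: 365 days.
Oct 5, 1882 → Oct 5, 1883: 365 days.
Oct 5, 1883 → Nov 5, 1883: 31 days (October has 31).
Nov 5, 1883 → Dec 5, 1883: 30 days (November has 30).
Dec 5, 1883 → Dec 30, 1883: 25 days.
Total: 1547 days.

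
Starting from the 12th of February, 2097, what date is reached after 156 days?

Feb has 28 days: +17 → Mar 1, 2097 (139 left).
Mar has 31 days: +31 → Apr 1, 2097 (108 left).
Apr has 30 days: +30 → May 1, 2097 (78 left).
May has 31 days: +31 → Jun 1, 2097 (47 left).
Jun has 30 days: +30 → Jul 1, 2097 (17 left).
+17 → Jul 18, 2097.

July 18, 2097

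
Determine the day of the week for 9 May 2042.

Doomsday rule: the anchor day for the 2000s is Tuesday. For year 42: 42÷12 = 3 r 6, and 6÷4 = 1, so 3+6+1 = 10.
Tuesday + 10 ≡ Friday — that's 2042's doomsday.
In May the doomsday date is May 9.
May 9 is the doomsday itself: Friday.

Friday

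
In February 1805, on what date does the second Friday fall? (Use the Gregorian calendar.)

February 8, 1805

February 1, 1805 is a Friday.
The first Friday is therefore February 1 (same day).
The second Friday is 1 + 1×7 = February 8.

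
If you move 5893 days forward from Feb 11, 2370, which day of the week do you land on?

First find the weekday of Feb 11, 2370. Doomsday rule: the anchor day for the 2300s is Wednesday. For year 70: 70÷12 = 5 r 10, and 10÷4 = 2, so 5+10+2 = 17.
Wednesday + 17 ≡ Saturday — that's 2370's doomsday.
In February the doomsday date is Feb 28 (2370 is not a leap year).
Feb 11 is 17 days before Feb 28; 17 mod 7 = 3, so Saturday − 3 = Wednesday.
5893 mod 7 = 6, so 5893 days after a Wednesday is Wednesday + 6 = Tuesday.

Tuesday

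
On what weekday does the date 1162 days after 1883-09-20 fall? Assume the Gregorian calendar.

Thursday

First find the weekday of Sep 20, 1883. Doomsday rule: the anchor day for the 1800s is Friday. For year 83: 83÷12 = 6 r 11, and 11÷4 = 2, so 6+11+2 = 19.
Friday + 19 ≡ Wednesday — that's 1883's doomsday.
In September the doomsday date is Sep 5.
Sep 20 is 15 days after Sep 5; 15 mod 7 = 1, so Wednesday + 1 = Thursday.
1162 mod 7 = 0, so 1162 days after a Thursday is Thursday + 0 = Thursday.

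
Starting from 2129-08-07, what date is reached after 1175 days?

+365 (one year) → Aug 7, 2130 (810 left).
+365 (one year) → Aug 7, 2131 (445 left).
+366 (one year; includes Feb 29, 2132) → Aug 7, 2132 (79 left).
Aug has 31 days: +25 → Sep 1, 2132 (54 left).
Sep has 30 days: +30 → Oct 1, 2132 (24 left).
+24 → Oct 25, 2132.

October 25, 2132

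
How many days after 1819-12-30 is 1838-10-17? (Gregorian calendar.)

Dec 30, 1819 → Dec 30, 1820: 366 days (Feb 29, 1820 is in that span).
Dec 30, 1820 → Dec 30, 1821: 365 days.
Dec 30, 1821 → Dec 30, 1822: 365 days.
Dec 30, 1822 → Dec 30, 1823: 365 days.
Dec 30, 1823 → Dec 30, 1824: 366 days (Feb 29, 1824 is in that span).
Dec 30, 1824 → Dec 30, 1825: 365 days.
Dec 30, 1825 → Dec 30, 1826: 365 days.
Dec 30, 1826 → Dec 30, 1827: 365 days.
Dec 30, 1827 → Dec 30, 1828: 366 days (Feb 29, 1828 is in that span).
Dec 30, 1828 → Dec 30, 1829: 365 days.
Dec 30, 1829 → Dec 30, 1830: 365 days.
Dec 30, 1830 → Dec 30, 1831: 365 days.
Dec 30, 1831 → Dec 30, 1832: 366 days (Feb 29, 1832 is in that span).
Dec 30, 1832 → Dec 30, 1833: 365 days.
Dec 30, 1833 → Dec 30, 1834: 365 days.
Dec 30, 1834 → Dec 30, 1835: 365 days.
Dec 30, 1835 → Dec 30, 1836: 366 days (Feb 29, 1836 is in that span).
Dec 30, 1836 → Dec 30, 1837: 365 days.
Dec 30, 1837 → Jan 30, 1838: 31 days (December has 31).
Jan 30, 1838 → Feb 28, 1838: 29 days (January has 31).
Feb 28, 1838 → Mar 28, 1838: 28 days (February has 28).
Mar 28, 1838 → Apr 28, 1838: 31 days (March has 31).
Apr 28, 1838 → May 28, 1838: 30 days (April has 30).
May 28, 1838 → Jun 28, 1838: 31 days (May has 31).
Jun 28, 1838 → Jul 28, 1838: 30 days (June has 30).
Jul 28, 1838 → Aug 28, 1838: 31 days (July has 31).
Aug 28, 1838 → Sep 28, 1838: 31 days (August has 31).
Sep 28, 1838 → Oct 17, 1838: 19 days.
Total: 6866 days.

6866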